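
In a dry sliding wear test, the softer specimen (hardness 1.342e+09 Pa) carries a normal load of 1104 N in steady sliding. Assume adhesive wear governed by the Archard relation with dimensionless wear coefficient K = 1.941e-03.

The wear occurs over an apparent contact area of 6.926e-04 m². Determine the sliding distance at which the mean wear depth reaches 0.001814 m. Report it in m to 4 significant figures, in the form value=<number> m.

Intermediate values are printed rounded, and all working math holds full float precision — rounded once at the end, at 4 significant digits.
In SI base units: W = 1104 N, H = 1.342e+09 Pa, K = 1.941e-03.
Wearable volume V_lim = h_lim·A = 0.001814 · 6.926e-04 = 1.256e-06 m³.
Thus life L = V_lim·H/(K·W) = 1.256e-06 · 1.342e+09 / (1.941e-03 · 1104) = 786.8 m.

value=786.8 m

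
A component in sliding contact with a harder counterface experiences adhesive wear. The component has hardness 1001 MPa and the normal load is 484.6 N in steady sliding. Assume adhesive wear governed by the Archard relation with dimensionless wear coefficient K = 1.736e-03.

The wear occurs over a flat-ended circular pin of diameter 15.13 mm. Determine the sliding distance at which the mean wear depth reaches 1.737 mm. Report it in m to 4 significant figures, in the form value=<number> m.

value=371.6 m

All arithmetic carries full float precision, and intermediates are displayed rounded, and one final rounding: four significant figures.
Convert: Hardness H = 1001 MPa = 1.001e+09 Pa.
Convert: Pin diameter d = 15.13 mm = 0.01513 m. Contact area A = π·d²/4 = π·(0.01513 m)²/4 = 1.798e-04 m².
Convert: Depth limit h_lim = 1.737 mm = 0.001737 m.
Working in SI base units: W = 484.6 N, H = 1.001e+09 Pa, K = 1.736e-03.
Wearable volume V_lim = h_lim·A = 0.001737 · 1.798e-04 = 3.123e-07 m³.
Thus life L = V_lim·H/(K·W) = 3.123e-07 · 1.001e+09 / (1.736e-03 · 484.6) = 371.6 m.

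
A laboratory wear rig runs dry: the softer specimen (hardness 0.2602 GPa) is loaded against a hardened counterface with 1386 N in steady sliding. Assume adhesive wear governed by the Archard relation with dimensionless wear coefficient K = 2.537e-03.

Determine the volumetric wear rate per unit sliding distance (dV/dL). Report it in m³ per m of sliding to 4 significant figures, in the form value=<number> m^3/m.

Quoted intermediates are rounded; each operation holds exact precision — a lone final rounding, at four significant figures.
Hardness H = 0.2602 GPa = 2.602e+08 Pa.
In SI base units, W = 1386 N, H = 2.602e+08 Pa, K = 2.537e-03.
Wear rate dV/dL = K·W/H, per unit distance: 2.537e-03 · 1386 / 2.602e+08 = 1.351e-08 m³/m.

value=1.351e-08 m^3/m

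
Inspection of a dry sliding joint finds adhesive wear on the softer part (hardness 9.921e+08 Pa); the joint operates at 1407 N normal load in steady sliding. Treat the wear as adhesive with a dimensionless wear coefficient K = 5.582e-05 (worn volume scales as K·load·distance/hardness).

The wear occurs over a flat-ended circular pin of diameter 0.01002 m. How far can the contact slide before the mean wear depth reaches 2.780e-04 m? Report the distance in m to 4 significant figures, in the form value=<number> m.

Quoted intermediates are rounded. The computation holds exact precision; one last rounding, at four significant figures.
Convert: Contact area A = π·d²/4 = π·(0.01002 m)²/4 = 7.885e-05 m².
In SI base units, W = 1407 N, H = 9.921e+08 Pa, K = 5.582e-05.
At the depth limit, V_lim = h_lim·A = 2.780e-04 · 7.885e-05 = 2.192e-08 m³.
Sliding life L = V_lim·H/(K·W) = 2.192e-08 · 9.921e+08 / (5.582e-05 · 1407) = 276.9 m.

value=276.9 m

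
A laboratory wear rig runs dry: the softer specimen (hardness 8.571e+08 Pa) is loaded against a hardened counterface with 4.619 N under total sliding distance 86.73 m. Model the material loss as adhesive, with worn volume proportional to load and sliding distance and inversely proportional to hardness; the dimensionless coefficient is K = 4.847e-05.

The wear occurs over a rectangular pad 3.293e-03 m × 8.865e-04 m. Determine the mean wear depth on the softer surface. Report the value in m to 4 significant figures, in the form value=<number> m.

value=7.760e-06 m

Intermediates are shown rounded, and every step maintains exact precision — rounded just once, at 4 significant digits.
Convert: Contact area A = 3.293e-03 m × 8.865e-04 m = 2.919e-06 m².
Working in SI base units: W = 4.619 N, H = 8.571e+08 Pa, K = 4.847e-05.
Worn volume V = K·W·L/H = 4.847e-05 · 4.619 · 86.73 / 8.571e+08 = 2.265e-11 m³.
Mean wear depth h = V/A = 2.265e-11 / 2.919e-06 = 7.760e-06 m.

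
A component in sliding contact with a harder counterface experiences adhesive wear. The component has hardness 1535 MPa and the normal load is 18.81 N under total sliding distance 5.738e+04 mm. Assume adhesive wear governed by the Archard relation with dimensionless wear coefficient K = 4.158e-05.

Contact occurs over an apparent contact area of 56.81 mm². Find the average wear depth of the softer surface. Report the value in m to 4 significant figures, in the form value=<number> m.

value=5.146e-07 m

Displayed values are rounded; each operation maintains full precision — one final rounding, at 4 significant digits.
Path length L = 5.738e+04 mm = 57.38 m.
Hardness H = 1535 MPa = 1.535e+09 Pa.
Contact area A = 56.81 mm² = 5.681e-05 m².
Restated in SI base units: W = 18.81 N, H = 1.535e+09 Pa, K = 4.158e-05.
Wear volume V = K·W·L/H = 4.158e-05 · 18.81 · 57.38 / 1.535e+09 = 2.924e-11 m³.
Depth h = V/A = 2.924e-11 / 5.681e-05 = 5.146e-07 m.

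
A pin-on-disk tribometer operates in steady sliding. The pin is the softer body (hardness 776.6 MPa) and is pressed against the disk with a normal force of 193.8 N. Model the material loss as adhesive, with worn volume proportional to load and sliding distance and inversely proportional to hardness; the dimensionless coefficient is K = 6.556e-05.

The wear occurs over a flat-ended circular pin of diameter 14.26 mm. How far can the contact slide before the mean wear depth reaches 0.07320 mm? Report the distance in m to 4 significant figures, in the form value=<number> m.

value=714.6 m

The computation keeps full float precision. Shown intermediates are rounded, and one final rounding, at four significant figures.
Convert: Hardness H = 776.6 MPa = 7.766e+08 Pa.
Convert: Pin diameter d = 14.26 mm = 0.01426 m. Contact area A = π·d²/4 = π·(0.01426 m)²/4 = 1.597e-04 m².
Convert: Depth limit h_lim = 0.07320 mm = 7.320e-05 m.
In SI base units: W = 193.8 N, H = 7.766e+08 Pa, K = 6.556e-05.
Limit volume V_lim = h_lim·A = 7.320e-05 · 1.597e-04 = 1.169e-08 m³.
So the life L = V_lim·H/(K·W) = 1.169e-08 · 7.766e+08 / (6.556e-05 · 193.8) = 714.6 m.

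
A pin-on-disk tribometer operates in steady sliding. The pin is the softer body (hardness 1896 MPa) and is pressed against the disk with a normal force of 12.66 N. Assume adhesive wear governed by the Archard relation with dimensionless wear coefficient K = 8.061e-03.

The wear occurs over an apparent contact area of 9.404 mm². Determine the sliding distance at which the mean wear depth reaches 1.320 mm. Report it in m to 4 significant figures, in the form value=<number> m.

value=230.6 m

Shown intermediates are rounded; all arithmetic runs at full float precision; rounded once at the end: four significant digits.
Convert: Hardness H = 1896 MPa = 1.896e+09 Pa.
Convert: Contact area A = 9.404 mm² = 9.404e-06 m².
Convert: Depth limit h_lim = 1.320 mm = 0.001320 m.
Collected in SI base units: W = 12.66 N, H = 1.896e+09 Pa, K = 8.061e-03.
Permissible volume V_lim = h_lim·A = 0.001320 · 9.404e-06 = 1.241e-08 m³.
Life L = V_lim·H/(K·W) = 1.241e-08 · 1.896e+09 / (8.061e-03 · 12.66) = 230.6 m.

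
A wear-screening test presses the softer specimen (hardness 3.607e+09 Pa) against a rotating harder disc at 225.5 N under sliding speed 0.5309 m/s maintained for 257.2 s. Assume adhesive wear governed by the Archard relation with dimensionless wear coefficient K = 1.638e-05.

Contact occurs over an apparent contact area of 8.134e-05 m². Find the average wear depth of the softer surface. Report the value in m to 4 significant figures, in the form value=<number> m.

Intermediate values appear rounded, and all working math keeps full float precision; one last rounding: four significant digits.
Convert: Path length L = v·t = 0.5309 m/s × 257.2 s = 136.5 m.
Working in SI base units: W = 225.5 N, H = 3.607e+09 Pa, K = 1.638e-05.
Archard relation: V = K·W·L/H = 1.638e-05 · 225.5 · 136.5 / 3.607e+09 = 1.398e-10 m³.
Mean wear depth h = V/A = 1.398e-10 / 8.134e-05 = 1.719e-06 m.

value=1.719e-06 m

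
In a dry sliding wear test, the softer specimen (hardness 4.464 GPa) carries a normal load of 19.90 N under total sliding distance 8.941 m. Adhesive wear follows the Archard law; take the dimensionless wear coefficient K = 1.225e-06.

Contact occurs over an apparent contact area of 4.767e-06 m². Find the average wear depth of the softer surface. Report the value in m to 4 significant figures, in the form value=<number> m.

Intermediates appear rounded — every step maintains full float precision, and a lone final rounding: four significant digits.
Convert: Hardness H = 4.464 GPa = 4.464e+09 Pa.
SI base units throughout: W = 19.90 N, H = 4.464e+09 Pa, K = 1.225e-06.
Volume removed: V = K·W·L/H = 1.225e-06 · 19.90 · 8.941 / 4.464e+09 = 4.883e-14 m³.
Average depth h = V/A = 4.883e-14 / 4.767e-06 = 1.024e-08 m.

value=1.024e-08 m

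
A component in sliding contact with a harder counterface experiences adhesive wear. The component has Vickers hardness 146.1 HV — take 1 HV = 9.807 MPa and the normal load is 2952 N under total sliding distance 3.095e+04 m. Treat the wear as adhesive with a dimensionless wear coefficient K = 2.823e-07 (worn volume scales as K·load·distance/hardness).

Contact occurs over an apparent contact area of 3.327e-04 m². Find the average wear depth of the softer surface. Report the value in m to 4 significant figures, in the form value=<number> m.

value=5.411e-05 m

The intermediates are shown rounded, and the computation holds full float precision — rounded once at the end, at 4 significant figures.
Hardness H = 146.1 HV × 9.807 MPa/HV = 1433 MPa = 1.433e+09 Pa.
SI base units throughout: W = 2952 N, H = 1.433e+09 Pa, K = 2.823e-07.
Archard volume V = K·W·L/H = 2.823e-07 · 2952 · 3.095e+04 / 1.433e+09 = 1.800e-08 m³.
Depth h = V/A = 1.800e-08 / 3.327e-04 = 5.411e-05 m.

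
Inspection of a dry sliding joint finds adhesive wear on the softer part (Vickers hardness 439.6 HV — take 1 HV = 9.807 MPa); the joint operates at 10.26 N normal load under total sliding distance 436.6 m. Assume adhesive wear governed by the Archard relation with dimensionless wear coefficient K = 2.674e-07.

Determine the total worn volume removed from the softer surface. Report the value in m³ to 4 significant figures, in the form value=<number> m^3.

value=2.778e-13 m^3

Shown intermediates are rounded, and the computation runs at full float precision — one final rounding to 4 significant digits.
Convert: Hardness H = 439.6 HV × 9.807 MPa/HV = 4311 MPa = 4.311e+09 Pa.
In SI base units: W = 10.26 N, H = 4.311e+09 Pa, K = 2.674e-07.
Worn volume V = K·W·L/H = 2.674e-07 · 10.26 · 436.6 / 4.311e+09 = 2.778e-13 m³.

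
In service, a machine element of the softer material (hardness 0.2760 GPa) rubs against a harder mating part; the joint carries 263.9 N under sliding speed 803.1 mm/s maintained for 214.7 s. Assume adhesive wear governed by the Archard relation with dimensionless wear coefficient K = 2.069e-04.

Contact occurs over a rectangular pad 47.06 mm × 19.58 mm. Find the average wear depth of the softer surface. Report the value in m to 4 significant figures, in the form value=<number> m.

The intermediates appear rounded. All working math keeps full float precision, and rounded once at the end to four significant figures.
Sliding speed v = 803.1 mm/s = 0.8031 m/s. Distance covered L = v·t = 0.8031 m/s × 214.7 s = 172.4 m.
Hardness H = 0.2760 GPa = 2.760e+08 Pa.
Pad sides 47.06 mm × 19.58 mm = 0.04706 m × 0.01958 m. Contact area A = 0.04706 m × 0.01958 m = 9.214e-04 m².
Restated in SI base units: W = 263.9 N, H = 2.760e+08 Pa, K = 2.069e-04.
Archard relation: V = K·W·L/H = 2.069e-04 · 263.9 · 172.4 / 2.760e+08 = 3.411e-08 m³.
Average depth h = V/A = 3.411e-08 / 9.214e-04 = 3.702e-05 m.

value=3.702e-05 m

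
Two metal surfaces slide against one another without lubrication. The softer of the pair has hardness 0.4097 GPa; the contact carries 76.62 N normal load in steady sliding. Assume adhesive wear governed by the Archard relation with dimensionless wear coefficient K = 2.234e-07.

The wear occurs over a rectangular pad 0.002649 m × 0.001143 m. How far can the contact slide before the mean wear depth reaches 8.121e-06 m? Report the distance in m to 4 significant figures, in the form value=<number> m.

value=588.5 m

The intermediates are shown rounded, and the algebra carries full float precision. Rounded just once: four significant digits.
Convert: Hardness H = 0.4097 GPa = 4.097e+08 Pa.
Convert: Contact area A = 0.002649 m × 0.001143 m = 3.028e-06 m².
Expressed in SI base units: W = 76.62 N, H = 4.097e+08 Pa, K = 2.234e-07.
Limit volume V_lim = h_lim·A = 8.121e-06 · 3.028e-06 = 2.459e-11 m³.
Life L = V_lim·H/(K·W) = 2.459e-11 · 4.097e+08 / (2.234e-07 · 76.62) = 588.5 m.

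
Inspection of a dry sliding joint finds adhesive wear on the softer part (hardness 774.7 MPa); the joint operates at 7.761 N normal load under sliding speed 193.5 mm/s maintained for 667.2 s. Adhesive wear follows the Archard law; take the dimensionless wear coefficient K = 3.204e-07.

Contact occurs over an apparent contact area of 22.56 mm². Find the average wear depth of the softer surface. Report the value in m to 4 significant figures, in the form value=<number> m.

value=1.837e-08 m

The intermediates are displayed rounded, and the algebra maintains exact precision — rounded once at the end, at four significant digits.
Convert: Sliding speed v = 193.5 mm/s = 0.1935 m/s. The distance L = v·t = 0.1935 m/s × 667.2 s = 129.1 m.
Convert: Hardness H = 774.7 MPa = 7.747e+08 Pa.
Convert: Contact area A = 22.56 mm² = 2.256e-05 m².
Expressed in SI base units: W = 7.761 N, H = 7.747e+08 Pa, K = 3.204e-07.
Wear volume V = K·W·L/H = 3.204e-07 · 7.761 · 129.1 / 7.747e+08 = 4.144e-13 m³.
Wear depth h = V/A = 4.144e-13 / 2.256e-05 = 1.837e-08 m.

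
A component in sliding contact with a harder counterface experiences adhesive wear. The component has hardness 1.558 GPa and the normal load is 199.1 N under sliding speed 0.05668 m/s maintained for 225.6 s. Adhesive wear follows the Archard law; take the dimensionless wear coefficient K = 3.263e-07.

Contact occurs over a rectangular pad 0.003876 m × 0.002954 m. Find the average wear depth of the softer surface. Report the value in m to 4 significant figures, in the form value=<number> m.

value=4.657e-08 m

The computation maintains exact precision; the intermediates are displayed rounded. Rounded just once, at 4 significant digits.
Total distance L = v·t = 0.05668 m/s × 225.6 s = 12.79 m.
Hardness H = 1.558 GPa = 1.558e+09 Pa.
Contact area A = 0.003876 m × 0.002954 m = 1.145e-05 m².
Expressed in SI base units: W = 199.1 N, H = 1.558e+09 Pa, K = 3.263e-07.
Worn volume V = K·W·L/H = 3.263e-07 · 199.1 · 12.79 / 1.558e+09 = 5.332e-13 m³.
Depth h = V/A = 5.332e-13 / 1.145e-05 = 4.657e-08 m.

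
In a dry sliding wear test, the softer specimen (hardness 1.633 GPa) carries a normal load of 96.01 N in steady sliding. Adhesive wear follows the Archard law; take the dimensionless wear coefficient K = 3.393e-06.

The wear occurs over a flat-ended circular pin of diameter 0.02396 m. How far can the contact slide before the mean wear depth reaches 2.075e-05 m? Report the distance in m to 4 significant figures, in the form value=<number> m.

All working math runs at exact precision, and intermediate values are printed rounded; rounded just once: 4 significant figures.
Convert: Hardness H = 1.633 GPa = 1.633e+09 Pa.
Convert: Contact area A = π·d²/4 = π·(0.02396 m)²/4 = 4.509e-04 m².
As SI base values: W = 96.01 N, H = 1.633e+09 Pa, K = 3.393e-06.
At the depth limit, V_lim = h_lim·A = 2.075e-05 · 4.509e-04 = 9.356e-09 m³.
So the life L = V_lim·H/(K·W) = 9.356e-09 · 1.633e+09 / (3.393e-06 · 96.01) = 4.690e+04 m.

value=4.690e+04 m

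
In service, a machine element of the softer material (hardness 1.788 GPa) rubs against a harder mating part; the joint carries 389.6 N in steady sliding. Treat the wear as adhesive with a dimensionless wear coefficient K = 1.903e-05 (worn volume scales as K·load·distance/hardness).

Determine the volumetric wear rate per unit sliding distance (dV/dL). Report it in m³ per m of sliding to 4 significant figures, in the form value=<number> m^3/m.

The algebra runs at full float precision — printed values are rounded, and a single final rounding to 4 significant figures.
Hardness H = 1.788 GPa = 1.788e+09 Pa.
Working in SI base units: W = 389.6 N, H = 1.788e+09 Pa, K = 1.903e-05.
The wear rate dV/dL = K·W/H — distance-free: 1.903e-05 · 389.6 / 1.788e+09 = 4.147e-12 m³/m.

value=4.147e-12 m^3/m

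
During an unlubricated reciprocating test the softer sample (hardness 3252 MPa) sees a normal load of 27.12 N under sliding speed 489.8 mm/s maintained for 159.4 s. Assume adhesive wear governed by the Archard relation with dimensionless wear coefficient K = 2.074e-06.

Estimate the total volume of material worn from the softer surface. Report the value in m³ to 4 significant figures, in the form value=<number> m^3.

value=1.350e-12 m^3

All arithmetic runs at full precision — the intermediates are printed rounded. Rounded once at the end: 4 significant figures.
Convert: Sliding speed v = 489.8 mm/s = 0.4898 m/s. Total distance L = v·t = 0.4898 m/s × 159.4 s = 78.07 m.
Convert: Hardness H = 3252 MPa = 3.252e+09 Pa.
Collected in SI base units: W = 27.12 N, H = 3.252e+09 Pa, K = 2.074e-06.
Worn volume V = K·W·L/H = 2.074e-06 · 27.12 · 78.07 / 3.252e+09 = 1.350e-12 m³.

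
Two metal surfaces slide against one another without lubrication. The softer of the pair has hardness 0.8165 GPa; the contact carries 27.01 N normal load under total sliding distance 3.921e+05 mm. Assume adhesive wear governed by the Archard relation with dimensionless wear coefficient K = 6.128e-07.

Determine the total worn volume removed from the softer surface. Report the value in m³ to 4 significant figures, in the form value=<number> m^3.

value=7.948e-12 m^3

Intermediate values are printed rounded; every step maintains exact precision. Rounded once at the end to 4 significant figures.
Convert: Sliding distance L = 3.921e+05 mm = 392.1 m.
Convert: Hardness H = 0.8165 GPa = 8.165e+08 Pa.
SI base units throughout: W = 27.01 N, H = 8.165e+08 Pa, K = 6.128e-07.
By Archard's law, V = K·W·L/H = 6.128e-07 · 27.01 · 392.1 / 8.165e+08 = 7.948e-12 m³.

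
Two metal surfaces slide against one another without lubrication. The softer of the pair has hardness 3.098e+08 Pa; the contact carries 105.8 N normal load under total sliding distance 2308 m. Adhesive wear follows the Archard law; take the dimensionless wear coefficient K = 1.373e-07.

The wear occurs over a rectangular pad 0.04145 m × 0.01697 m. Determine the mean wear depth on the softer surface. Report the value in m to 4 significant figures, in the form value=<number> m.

value=1.539e-07 m

The intermediates appear rounded. The computation holds exact precision — one final rounding, at 4 significant figures.
Convert: Contact area A = 0.04145 m × 0.01697 m = 7.034e-04 m².
Restated in SI base units: W = 105.8 N, H = 3.098e+08 Pa, K = 1.373e-07.
Archard volume V = K·W·L/H = 1.373e-07 · 105.8 · 2308 / 3.098e+08 = 1.082e-10 m³.
Depth of wear h = V/A = 1.082e-10 / 7.034e-04 = 1.539e-07 m.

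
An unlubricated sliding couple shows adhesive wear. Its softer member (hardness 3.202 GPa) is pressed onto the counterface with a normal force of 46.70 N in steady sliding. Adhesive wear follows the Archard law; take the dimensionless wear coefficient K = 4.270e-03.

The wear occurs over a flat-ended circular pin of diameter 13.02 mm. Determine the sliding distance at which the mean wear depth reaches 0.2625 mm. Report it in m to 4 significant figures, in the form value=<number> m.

Intermediate values are displayed rounded. The algebra carries exact precision; a lone final rounding, at four significant digits.
Hardness H = 3.202 GPa = 3.202e+09 Pa.
Pin diameter d = 13.02 mm = 0.01302 m. Contact area A = π·d²/4 = π·(0.01302 m)²/4 = 1.331e-04 m².
Depth limit h_lim = 0.2625 mm = 2.625e-04 m.
In SI base units, W = 46.70 N, H = 3.202e+09 Pa, K = 4.270e-03.
Volume at the limit: V_lim = h_lim·A = 2.625e-04 · 1.331e-04 = 3.495e-08 m³.
Inverting, life L = V_lim·H/(K·W) = 3.495e-08 · 3.202e+09 / (4.270e-03 · 46.70) = 561.2 m.

value=561.2 m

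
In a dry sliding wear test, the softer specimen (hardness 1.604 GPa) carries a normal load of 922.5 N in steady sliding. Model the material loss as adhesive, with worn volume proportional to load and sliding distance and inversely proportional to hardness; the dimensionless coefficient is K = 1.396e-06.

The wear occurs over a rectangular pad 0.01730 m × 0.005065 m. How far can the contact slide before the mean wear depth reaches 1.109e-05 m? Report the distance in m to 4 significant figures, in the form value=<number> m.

value=1210 m

All arithmetic carries exact precision, and intermediate values are displayed rounded; a single final rounding to four significant figures.
Hardness H = 1.604 GPa = 1.604e+09 Pa.
Contact area A = 0.01730 m × 0.005065 m = 8.762e-05 m².
Collected in SI base units: W = 922.5 N, H = 1.604e+09 Pa, K = 1.396e-06.
Allowed volume V_lim = h_lim·A = 1.109e-05 · 8.762e-05 = 9.718e-10 m³.
So the life L = V_lim·H/(K·W) = 9.718e-10 · 1.604e+09 / (1.396e-06 · 922.5) = 1210 m.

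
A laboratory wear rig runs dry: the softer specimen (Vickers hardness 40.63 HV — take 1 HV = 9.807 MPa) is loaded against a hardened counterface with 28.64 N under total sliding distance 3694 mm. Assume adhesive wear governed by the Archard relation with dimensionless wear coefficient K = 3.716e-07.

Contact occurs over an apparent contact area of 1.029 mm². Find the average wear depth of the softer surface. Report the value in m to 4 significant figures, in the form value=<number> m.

value=9.588e-08 m

Displayed values are rounded — the algebra maintains full precision, and rounded just once, at four significant figures.
Distance L = 3694 mm = 3.694 m.
Hardness H = 40.63 HV × 9.807 MPa/HV = 398.5 MPa = 3.985e+08 Pa.
Contact area A = 1.029 mm² = 1.029e-06 m².
As SI base values: W = 28.64 N, H = 3.985e+08 Pa, K = 3.716e-07.
Wear volume V = K·W·L/H = 3.716e-07 · 28.64 · 3.694 / 3.985e+08 = 9.866e-14 m³.
Depth of wear h = V/A = 9.866e-14 / 1.029e-06 = 9.588e-08 m.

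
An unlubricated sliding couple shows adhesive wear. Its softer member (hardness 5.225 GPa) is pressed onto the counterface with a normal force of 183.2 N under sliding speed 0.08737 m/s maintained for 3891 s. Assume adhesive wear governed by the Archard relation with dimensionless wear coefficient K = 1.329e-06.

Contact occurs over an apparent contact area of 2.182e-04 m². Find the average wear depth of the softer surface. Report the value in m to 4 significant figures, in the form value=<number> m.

Intermediate values appear rounded. The algebra holds full float precision. Rounded once at the end, at four significant digits.
Path length L = v·t = 0.08737 m/s × 3891 s = 340.0 m.
Hardness H = 5.225 GPa = 5.225e+09 Pa.
In SI base units: W = 183.2 N, H = 5.225e+09 Pa, K = 1.329e-06.
By Archard's law, V = K·W·L/H = 1.329e-06 · 183.2 · 340.0 / 5.225e+09 = 1.584e-11 m³.
Mean wear depth h = V/A = 1.584e-11 / 2.182e-04 = 7.260e-08 m.

value=7.260e-08 m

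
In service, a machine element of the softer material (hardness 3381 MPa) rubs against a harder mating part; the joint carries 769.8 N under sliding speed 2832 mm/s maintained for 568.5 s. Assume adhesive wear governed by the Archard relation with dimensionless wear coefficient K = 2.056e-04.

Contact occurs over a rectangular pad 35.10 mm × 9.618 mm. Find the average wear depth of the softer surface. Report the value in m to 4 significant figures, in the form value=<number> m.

value=2.232e-04 m

Every step runs at full float precision; the intermediates are shown rounded, and rounded once at the end: 4 significant digits.
Sliding speed v = 2832 mm/s = 2.832 m/s. Total distance L = v·t = 2.832 m/s × 568.5 s = 1610 m.
Hardness H = 3381 MPa = 3.381e+09 Pa.
Pad sides 35.10 mm × 9.618 mm = 0.03510 m × 0.009618 m. Contact area A = 0.03510 m × 0.009618 m = 3.376e-04 m².
Restated in SI base units: W = 769.8 N, H = 3.381e+09 Pa, K = 2.056e-04.
Wear volume V = K·W·L/H = 2.056e-04 · 769.8 · 1610 / 3.381e+09 = 7.537e-08 m³.
Depth h = V/A = 7.537e-08 / 3.376e-04 = 2.232e-04 m.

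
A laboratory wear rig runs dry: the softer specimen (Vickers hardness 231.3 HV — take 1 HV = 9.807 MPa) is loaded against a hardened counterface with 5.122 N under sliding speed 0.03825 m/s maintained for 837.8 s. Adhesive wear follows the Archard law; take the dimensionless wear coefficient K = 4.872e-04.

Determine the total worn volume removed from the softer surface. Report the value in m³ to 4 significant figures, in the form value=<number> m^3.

value=3.525e-11 m^3

Intermediate values appear rounded. All arithmetic keeps full precision, and rounded once at the end, at four significant digits.
Convert: Distance L = v·t = 0.03825 m/s × 837.8 s = 32.05 m.
Convert: Hardness H = 231.3 HV × 9.807 MPa/HV = 2268 MPa = 2.268e+09 Pa.
Expressed in SI base units: W = 5.122 N, H = 2.268e+09 Pa, K = 4.872e-04.
Archard volume V = K·W·L/H = 4.872e-04 · 5.122 · 32.05 / 2.268e+09 = 3.525e-11 m³.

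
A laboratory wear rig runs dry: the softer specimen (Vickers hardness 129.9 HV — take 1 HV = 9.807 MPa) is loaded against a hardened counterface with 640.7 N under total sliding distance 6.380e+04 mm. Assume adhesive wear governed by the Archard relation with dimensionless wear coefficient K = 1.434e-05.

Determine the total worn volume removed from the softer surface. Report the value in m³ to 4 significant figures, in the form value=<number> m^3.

value=4.601e-10 m^3

Each operation keeps full precision — intermediates appear rounded, and rounded once at the end to 4 significant figures.
Convert: The distance L = 6.380e+04 mm = 63.80 m.
Convert: Hardness H = 129.9 HV × 9.807 MPa/HV = 1274 MPa = 1.274e+09 Pa.
Restated in SI base units: W = 640.7 N, H = 1.274e+09 Pa, K = 1.434e-05.
By Archard's law, V = K·W·L/H = 1.434e-05 · 640.7 · 63.80 / 1.274e+09 = 4.601e-10 m³.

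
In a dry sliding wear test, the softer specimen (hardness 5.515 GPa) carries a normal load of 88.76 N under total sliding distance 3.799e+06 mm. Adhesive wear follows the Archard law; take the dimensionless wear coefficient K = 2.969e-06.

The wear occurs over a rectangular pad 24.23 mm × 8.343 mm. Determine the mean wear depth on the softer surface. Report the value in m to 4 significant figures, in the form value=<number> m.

value=8.980e-07 m

The computation holds full float precision. Intermediates are displayed rounded, and a lone final rounding: 4 significant figures.
Distance covered L = 3.799e+06 mm = 3799 m.
Hardness H = 5.515 GPa = 5.515e+09 Pa.
Pad sides 24.23 mm × 8.343 mm = 0.02423 m × 0.008343 m. Contact area A = 0.02423 m × 0.008343 m = 2.022e-04 m².
As SI base values: W = 88.76 N, H = 5.515e+09 Pa, K = 2.969e-06.
Apply Archard: V = K·W·L/H = 2.969e-06 · 88.76 · 3799 / 5.515e+09 = 1.815e-10 m³.
Average depth h = V/A = 1.815e-10 / 2.022e-04 = 8.980e-07 m.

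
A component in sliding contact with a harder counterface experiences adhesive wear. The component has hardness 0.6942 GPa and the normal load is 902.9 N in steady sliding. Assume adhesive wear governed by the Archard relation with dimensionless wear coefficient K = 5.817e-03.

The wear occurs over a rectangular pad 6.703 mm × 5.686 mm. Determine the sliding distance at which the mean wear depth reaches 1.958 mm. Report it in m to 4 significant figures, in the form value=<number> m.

value=9.864 m

Displayed values are rounded, and all arithmetic carries exact precision — a lone final rounding, at 4 significant figures.
Hardness H = 0.6942 GPa = 6.942e+08 Pa.
Pad sides 6.703 mm × 5.686 mm = 0.006703 m × 0.005686 m. Contact area A = 0.006703 m × 0.005686 m = 3.811e-05 m².
Depth limit h_lim = 1.958 mm = 0.001958 m.
SI base units throughout: W = 902.9 N, H = 6.942e+08 Pa, K = 5.817e-03.
Volume at the limit: V_lim = h_lim·A = 0.001958 · 3.811e-05 = 7.463e-08 m³.
Inverting, life L = V_lim·H/(K·W) = 7.463e-08 · 6.942e+08 / (5.817e-03 · 902.9) = 9.864 m.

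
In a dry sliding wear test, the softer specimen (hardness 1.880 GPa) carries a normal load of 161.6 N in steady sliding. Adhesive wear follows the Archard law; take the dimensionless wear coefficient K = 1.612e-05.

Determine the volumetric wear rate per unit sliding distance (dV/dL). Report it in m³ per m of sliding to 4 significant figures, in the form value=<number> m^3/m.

value=1.386e-12 m^3/m

All arithmetic carries full float precision, and the intermediates are shown rounded — rounded once at the end: 4 significant figures.
Convert: Hardness H = 1.880 GPa = 1.880e+09 Pa.
In SI base units: W = 161.6 N, H = 1.880e+09 Pa, K = 1.612e-05.
The wear rate dV/dL = K·W/H, per unit distance: 1.612e-05 · 161.6 / 1.880e+09 = 1.386e-12 m³/m.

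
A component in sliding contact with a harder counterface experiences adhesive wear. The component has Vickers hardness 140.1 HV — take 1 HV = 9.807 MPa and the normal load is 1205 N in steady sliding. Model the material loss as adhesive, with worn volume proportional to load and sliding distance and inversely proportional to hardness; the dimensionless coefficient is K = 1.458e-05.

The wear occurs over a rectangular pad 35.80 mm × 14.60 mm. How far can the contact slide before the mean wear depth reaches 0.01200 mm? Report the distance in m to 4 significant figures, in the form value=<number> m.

The algebra holds exact precision, and displayed values are rounded; a single final rounding, at 4 significant digits.
Convert: Hardness H = 140.1 HV × 9.807 MPa/HV = 1374 MPa = 1.374e+09 Pa.
Convert: Pad sides 35.80 mm × 14.60 mm = 0.03580 m × 0.01460 m. Contact area A = 0.03580 m × 0.01460 m = 5.227e-04 m².
Convert: Depth limit h_lim = 0.01200 mm = 1.200e-05 m.
As SI base values: W = 1205 N, H = 1.374e+09 Pa, K = 1.458e-05.
Permissible volume V_lim = h_lim·A = 1.200e-05 · 5.227e-04 = 6.272e-09 m³.
Thus life L = V_lim·H/(K·W) = 6.272e-09 · 1.374e+09 / (1.458e-05 · 1205) = 490.5 m.

value=490.5 m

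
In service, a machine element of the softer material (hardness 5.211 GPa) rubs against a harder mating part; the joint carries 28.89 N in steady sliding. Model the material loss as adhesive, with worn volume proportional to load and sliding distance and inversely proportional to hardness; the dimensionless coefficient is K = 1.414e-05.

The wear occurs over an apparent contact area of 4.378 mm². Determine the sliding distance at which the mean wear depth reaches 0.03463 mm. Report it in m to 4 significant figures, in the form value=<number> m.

value=1934 m

Intermediates appear rounded. The computation holds full float precision; rounded just once to 4 significant digits.
Hardness H = 5.211 GPa = 5.211e+09 Pa.
Contact area A = 4.378 mm² = 4.378e-06 m².
Depth limit h_lim = 0.03463 mm = 3.463e-05 m.
As SI base values: W = 28.89 N, H = 5.211e+09 Pa, K = 1.414e-05.
At the depth limit, V_lim = h_lim·A = 3.463e-05 · 4.378e-06 = 1.516e-10 m³.
Inverting, life L = V_lim·H/(K·W) = 1.516e-10 · 5.211e+09 / (1.414e-05 · 28.89) = 1934 m.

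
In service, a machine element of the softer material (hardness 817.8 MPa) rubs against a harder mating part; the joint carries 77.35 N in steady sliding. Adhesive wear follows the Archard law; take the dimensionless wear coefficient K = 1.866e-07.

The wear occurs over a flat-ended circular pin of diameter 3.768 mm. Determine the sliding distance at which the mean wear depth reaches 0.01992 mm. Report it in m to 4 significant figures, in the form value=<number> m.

value=1.259e+04 m

The intermediates are shown rounded; the algebra maintains full precision — one last rounding: four significant digits.
Hardness H = 817.8 MPa = 8.178e+08 Pa.
Pin diameter d = 3.768 mm = 0.003768 m. Contact area A = π·d²/4 = π·(0.003768 m)²/4 = 1.115e-05 m².
Depth limit h_lim = 0.01992 mm = 1.992e-05 m.
Collected in SI base units: W = 77.35 N, H = 8.178e+08 Pa, K = 1.866e-07.
Allowed volume V_lim = h_lim·A = 1.992e-05 · 1.115e-05 = 2.221e-10 m³.
Sliding life L = V_lim·H/(K·W) = 2.221e-10 · 8.178e+08 / (1.866e-07 · 77.35) = 1.259e+04 m.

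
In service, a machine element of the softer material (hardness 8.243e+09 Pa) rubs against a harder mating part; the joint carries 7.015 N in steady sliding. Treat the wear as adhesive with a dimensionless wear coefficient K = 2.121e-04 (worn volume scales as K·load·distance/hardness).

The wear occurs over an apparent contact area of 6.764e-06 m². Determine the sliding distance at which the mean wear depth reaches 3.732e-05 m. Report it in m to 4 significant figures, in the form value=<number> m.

value=1398 m

The algebra keeps full float precision, and the intermediates appear rounded, and rounded once at the end to 4 significant digits.
Collected in SI base units: W = 7.015 N, H = 8.243e+09 Pa, K = 2.121e-04.
Volume at the limit: V_lim = h_lim·A = 3.732e-05 · 6.764e-06 = 2.524e-10 m³.
Sliding life L = V_lim·H/(K·W) = 2.524e-10 · 8.243e+09 / (2.121e-04 · 7.015) = 1398 m.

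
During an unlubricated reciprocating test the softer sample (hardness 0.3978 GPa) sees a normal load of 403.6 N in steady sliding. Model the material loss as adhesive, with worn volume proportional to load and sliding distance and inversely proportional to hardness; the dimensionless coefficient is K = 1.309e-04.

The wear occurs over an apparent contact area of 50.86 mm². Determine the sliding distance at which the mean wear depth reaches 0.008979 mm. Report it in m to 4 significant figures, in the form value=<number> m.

Every step keeps full float precision — intermediates are printed rounded — one last rounding: 4 significant figures.
Hardness H = 0.3978 GPa = 3.978e+08 Pa.
Contact area A = 50.86 mm² = 5.086e-05 m².
Depth limit h_lim = 0.008979 mm = 8.979e-06 m.
SI base units throughout: W = 403.6 N, H = 3.978e+08 Pa, K = 1.309e-04.
Permissible volume V_lim = h_lim·A = 8.979e-06 · 5.086e-05 = 4.567e-10 m³.
So the life L = V_lim·H/(K·W) = 4.567e-10 · 3.978e+08 / (1.309e-04 · 403.6) = 3.439 m.

value=3.439 m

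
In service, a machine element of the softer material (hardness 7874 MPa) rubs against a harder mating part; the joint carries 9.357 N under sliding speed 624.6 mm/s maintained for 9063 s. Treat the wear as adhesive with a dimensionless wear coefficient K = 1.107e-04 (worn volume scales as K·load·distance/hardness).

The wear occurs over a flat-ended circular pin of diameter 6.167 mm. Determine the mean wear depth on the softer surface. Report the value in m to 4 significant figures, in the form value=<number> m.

value=2.493e-05 m

Each operation runs at full float precision. The intermediates are shown rounded — one last rounding, at 4 significant digits.
Convert: Sliding speed v = 624.6 mm/s = 0.6246 m/s. Path length L = v·t = 0.6246 m/s × 9063 s = 5661 m.
Convert: Hardness H = 7874 MPa = 7.874e+09 Pa.
Convert: Pin diameter d = 6.167 mm = 0.006167 m. Contact area A = π·d²/4 = π·(0.006167 m)²/4 = 2.987e-05 m².
In SI base units, W = 9.357 N, H = 7.874e+09 Pa, K = 1.107e-04.
Archard volume V = K·W·L/H = 1.107e-04 · 9.357 · 5661 / 7.874e+09 = 7.447e-10 m³.
Depth of wear h = V/A = 7.447e-10 / 2.987e-05 = 2.493e-05 m.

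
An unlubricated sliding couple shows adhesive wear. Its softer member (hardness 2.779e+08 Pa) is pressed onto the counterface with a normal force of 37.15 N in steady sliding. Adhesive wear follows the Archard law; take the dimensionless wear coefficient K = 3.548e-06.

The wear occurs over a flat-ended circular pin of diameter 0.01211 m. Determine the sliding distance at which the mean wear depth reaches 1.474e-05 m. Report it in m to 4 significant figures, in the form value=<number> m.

value=3579 m

All working math carries exact precision — the intermediates are displayed rounded; rounded just once: 4 significant figures.
Convert: Contact area A = π·d²/4 = π·(0.01211 m)²/4 = 1.152e-04 m².
SI base units throughout: W = 37.15 N, H = 2.779e+08 Pa, K = 3.548e-06.
Allowed volume V_lim = h_lim·A = 1.474e-05 · 1.152e-04 = 1.698e-09 m³.
So the life L = V_lim·H/(K·W) = 1.698e-09 · 2.779e+08 / (3.548e-06 · 37.15) = 3579 m.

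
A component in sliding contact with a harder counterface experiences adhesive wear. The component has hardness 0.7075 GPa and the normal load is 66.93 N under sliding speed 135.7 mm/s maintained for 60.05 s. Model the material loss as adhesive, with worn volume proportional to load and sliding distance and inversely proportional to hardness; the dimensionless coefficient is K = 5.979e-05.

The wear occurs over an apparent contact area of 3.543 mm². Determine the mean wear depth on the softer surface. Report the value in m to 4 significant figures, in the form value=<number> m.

The intermediates are displayed rounded — every step runs at full precision. Rounded once at the end: four significant digits.
Sliding speed v = 135.7 mm/s = 0.1357 m/s. Distance covered L = v·t = 0.1357 m/s × 60.05 s = 8.149 m.
Hardness H = 0.7075 GPa = 7.075e+08 Pa.
Contact area A = 3.543 mm² = 3.543e-06 m².
In SI base units, W = 66.93 N, H = 7.075e+08 Pa, K = 5.979e-05.
By Archard's law, V = K·W·L/H = 5.979e-05 · 66.93 · 8.149 / 7.075e+08 = 4.609e-11 m³.
Mean depth h = V/A = 4.609e-11 / 3.543e-06 = 1.301e-05 m.

value=1.301e-05 m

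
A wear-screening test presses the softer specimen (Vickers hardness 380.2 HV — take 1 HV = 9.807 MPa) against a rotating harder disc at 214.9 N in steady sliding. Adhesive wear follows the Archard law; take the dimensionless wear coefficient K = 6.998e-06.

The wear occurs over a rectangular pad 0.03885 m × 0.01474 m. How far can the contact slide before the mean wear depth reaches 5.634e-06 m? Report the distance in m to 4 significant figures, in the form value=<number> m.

Displayed values are rounded — all working math maintains full float precision — rounded just once, at four significant figures.
Hardness H = 380.2 HV × 9.807 MPa/HV = 3729 MPa = 3.729e+09 Pa.
Contact area A = 0.03885 m × 0.01474 m = 5.726e-04 m².
SI base units throughout: W = 214.9 N, H = 3.729e+09 Pa, K = 6.998e-06.
Limit volume V_lim = h_lim·A = 5.634e-06 · 5.726e-04 = 3.226e-09 m³.
Sliding life L = V_lim·H/(K·W) = 3.226e-09 · 3.729e+09 / (6.998e-06 · 214.9) = 7999 m.

value=7999 m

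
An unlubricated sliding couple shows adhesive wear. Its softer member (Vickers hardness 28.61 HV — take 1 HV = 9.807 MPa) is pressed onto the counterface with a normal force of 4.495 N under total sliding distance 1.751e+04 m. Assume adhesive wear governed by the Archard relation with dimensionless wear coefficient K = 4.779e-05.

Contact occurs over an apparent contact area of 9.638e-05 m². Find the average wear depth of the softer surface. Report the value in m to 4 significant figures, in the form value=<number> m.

value=1.391e-04 m

Every step holds full float precision, and intermediates appear rounded; a lone final rounding: four significant figures.
Hardness H = 28.61 HV × 9.807 MPa/HV = 280.6 MPa = 2.806e+08 Pa.
In SI base units: W = 4.495 N, H = 2.806e+08 Pa, K = 4.779e-05.
Apply Archard: V = K·W·L/H = 4.779e-05 · 4.495 · 1.751e+04 / 2.806e+08 = 1.341e-08 m³.
Depth h = V/A = 1.341e-08 / 9.638e-05 = 1.391e-04 m.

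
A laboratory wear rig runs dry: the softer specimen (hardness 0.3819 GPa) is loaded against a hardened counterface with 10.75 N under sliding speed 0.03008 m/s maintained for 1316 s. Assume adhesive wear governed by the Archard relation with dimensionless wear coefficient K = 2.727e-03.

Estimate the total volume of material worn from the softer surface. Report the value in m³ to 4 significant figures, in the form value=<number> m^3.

Intermediate values are displayed rounded. All working math keeps full float precision — a lone final rounding: four significant figures.
Distance covered L = v·t = 0.03008 m/s × 1316 s = 39.59 m.
Hardness H = 0.3819 GPa = 3.819e+08 Pa.
As SI base values: W = 10.75 N, H = 3.819e+08 Pa, K = 2.727e-03.
Wear volume V = K·W·L/H = 2.727e-03 · 10.75 · 39.59 / 3.819e+08 = 3.039e-09 m³.

value=3.039e-09 m^3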